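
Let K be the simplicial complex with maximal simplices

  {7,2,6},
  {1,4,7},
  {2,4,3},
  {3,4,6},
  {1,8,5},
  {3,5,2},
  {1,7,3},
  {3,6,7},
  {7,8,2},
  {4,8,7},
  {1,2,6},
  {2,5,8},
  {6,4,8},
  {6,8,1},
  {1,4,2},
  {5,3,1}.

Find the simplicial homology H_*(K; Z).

H_0 = Z,  H_1 = Z^2,  H_2 = Z.

Fix the vertex order 1 < 2 < 3 < 4 < 5 < 6 < 7 < 8 and write every simplex with vertices in increasing order. Then dim K = 2 and the simplices of K are:

  0-simplices (8): [1], [2], [3], [4], [5], [6], [7], [8]
  1-simplices (24): (24 of them)
  2-simplices (16): [1,2,4], [1,2,6], [1,3,5], [1,3,7], [1,4,7], [1,5,8], [1,6,8], [2,3,4], [2,3,5], [2,5,8], [2,6,7], [2,7,8], [3,4,6], [3,6,7], [4,6,8], [4,7,8]

Hence C_0 ≅ Z^8, C_1 ≅ Z^24, C_2 ≅ Z^16.

The boundary map ∂_1: C_1 → C_0 is given by ∂[p,q] = [q] − [p]. For instance
  ∂[2,4] = [4] − [2].
As a 8×24 matrix over Z this has rank 7, with invariant factors (1,1,1,1,1,1,1).

∂_2: C_2 → C_1 sends each 2-simplex [p,q,r] to [q,r] − [p,r] + [p,q]. For instance
  ∂[1,3,5] = [3,5] − [1,5] + [1,3],
  ∂[2,7,8] = [7,8] − [2,8] + [2,7].
The resulting 24×16 matrix has rank 15, and its Smith normal form has invariant factors (1,1,1,1,1,1,1,1,1,1,1,1,1,1,1).

Now H_k = ker ∂_k / im ∂_{k+1}, so:

  H_0: rank C_0 − rank ∂_1 = 8 − 7 = 1, and the invariant factors of ∂_1 are all 1, so H_0 ≅ Z.
  H_1: rank ker ∂_1 − rank ∂_2 = (24 − 7) − 15 = 2, and the invariant factors of ∂_2 are all 1, so H_1 ≅ Z^2.
  H_2: rank ker ∂_2 − rank ∂_3 = (16 − 15) − 0 = 1, and there is no ∂_3, so H_2 ≅ Z.

As a check, the Euler characteristic is 8 − 24 + 16 = 0, which agrees with 1 − 2 + 1 = 0.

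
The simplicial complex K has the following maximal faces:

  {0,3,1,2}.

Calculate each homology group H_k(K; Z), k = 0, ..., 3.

Order the vertices as 0 < 1 < 2 < 3. Listing each simplex with vertices in this order, K has dimension 3 with simplices:

  0-simplices (4): [0], [1], [2], [3]
  1-simplices (6): [0,1], [0,2], [0,3], [1,2], [1,3], [2,3]
  2-simplices (4): [0,1,2], [0,1,3], [0,2,3], [1,2,3]
  3-simplices (1): [0,1,2,3]

Hence C_0 ≅ Z^4, C_1 ≅ Z^6, C_2 ≅ Z^4, C_3 ≅ Z^1.

∂_1: C_1 → C_0 is given by ∂[p,q] = [q] − [p].
The resulting 4×6 matrix has rank 3, and its Smith normal form has invariant factors (1,1,1).

∂_2: C_2 → C_1 sends each 2-simplex [p,q,r] to [q,r] − [p,r] + [p,q]. For instance
  ∂[0,1,3] = [1,3] − [0,3] + [0,1],
  ∂[0,1,2] = [1,2] − [0,2] + [0,1].
As a 6×4 matrix over Z this has rank 3, with invariant factors (1,1,1).

Boundary ∂_3: C_3 → C_2 sends each 3-simplex σ to the alternating sum Σ_i (−1)^i (σ with its i-th vertex removed). For instance
  ∂[0,1,2,3] = [1,2,3] − [0,2,3] + [0,1,3] − [0,1,2].
The resulting 4×1 matrix has rank 1, and its Smith normal form has invariant factors (1).

Reading off H_k = ker ∂_k / im ∂_{k+1}:

  H_0: rank C_0 − rank ∂_1 = 4 − 3 = 1, and the invariant factors of ∂_1 are all 1, so H_0 ≅ Z.
  H_1: rank ker ∂_1 − rank ∂_2 = (6 − 3) − 3 = 0, and the invariant factors of ∂_2 are all 1, so H_1 ≅ 0.
  H_2: rank ker ∂_2 − rank ∂_3 = (4 − 3) − 1 = 0, and the invariant factors of ∂_3 are all 1, so H_2 ≅ 0.
  H_3: rank ker ∂_3 − rank ∂_4 = (1 − 1) − 0 = 0, and there is no ∂_4, so H_3 ≅ 0.

As a check, the Euler characteristic is 4 − 6 + 4 − 1 = 1, which agrees with 1 − 0 + 0 − 0 = 1.
(K is a triangulation of the 3-simplex.)

H_0 ≅ Z,  H_1 = 0,  H_2 = 0,  H_3 = 0.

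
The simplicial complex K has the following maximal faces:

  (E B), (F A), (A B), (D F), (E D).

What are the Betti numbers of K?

b_0 = 1, b_1 = 1.

Order the vertices as A < B < D < E < F. Listing each simplex with vertices in this order, K has dimension 1 with simplices:

  0-simplices (5): A, B, D, E, F
  1-simplices (5): AB, AF, BE, DE, DF

giving chain groups C_0 ≅ Z^5, C_1 ≅ Z^5.

The boundary map ∂_1: C_1 → C_0 is given by ∂[p,q] = [q] − [p]. For instance
  ∂DF = F − D.
The 5×5 boundary matrix has rank 4 and Smith normal form diag(1,1,1,1).

From H_k ≅ ker(∂_k) / im(∂_{k+1}) we obtain:

  H_0: rank C_0 − rank ∂_1 = 5 − 4 = 1, and the invariant factors of ∂_1 are all 1, so H_0 = Z.
  H_1: rank ker ∂_1 − rank ∂_2 = (5 − 4) − 0 = 1, and there is no ∂_2, so H_1 = Z.

As a check, the Euler characteristic is 5 − 5 = 0, which agrees with 1 − 1 = 0.
(K is a triangulation of the circle S^1.)

Hence the Betti numbers are b_0 = 1, b_1 = 1.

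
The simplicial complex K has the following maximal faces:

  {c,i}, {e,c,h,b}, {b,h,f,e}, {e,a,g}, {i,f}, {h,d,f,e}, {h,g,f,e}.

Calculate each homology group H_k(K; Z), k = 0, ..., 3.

K has 9 vertices, 19 edges, 14 triangles, 4 3-simplices.
rank ∂_0 = 0, rank ∂_1 = 8 ⇒ b_0 = 9 − 0 − 8 = 1; all invariant factors of ∂_1 are 1 so no torsion. So H_0 = Z.
rank ∂_1 = 8, rank ∂_2 = 10 ⇒ b_1 = 19 − 8 − 10 = 1; all invariant factors of ∂_2 are 1 so no torsion. So H_1 = Z.
rank ∂_2 = 10, rank ∂_3 = 4 ⇒ b_2 = 14 − 10 − 4 = 0; all invariant factors of ∂_3 are 1 so no torsion. So H_2 = 0.
rank ∂_3 = 4, rank ∂_4 = 0 ⇒ b_3 = 4 − 4 − 0 = 0. So H_3 = 0.

H_0 = Z,  H_1 = Z,  H_2 = 0,  H_3 = 0.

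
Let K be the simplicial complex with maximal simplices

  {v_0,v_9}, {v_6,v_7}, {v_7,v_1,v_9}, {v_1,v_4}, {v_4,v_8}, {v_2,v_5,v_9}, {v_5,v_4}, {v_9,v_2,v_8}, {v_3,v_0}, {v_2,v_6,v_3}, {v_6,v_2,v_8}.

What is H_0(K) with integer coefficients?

We work with the vertex ordering v_0 < v_1 < v_2 < v_3 < v_4 < v_5 < v_6 < v_7 < v_8 < v_9. The simplices of K, each written with vertices in increasing order, are:

  0-simplices (10): [v_0], [v_1], [v_2], [v_3], [v_4], [v_5], [v_6], [v_7], [v_8], [v_9]
  1-simplices (18): (18 of them)
  2-simplices (5): [v_1,v_7,v_9], [v_2,v_3,v_6], [v_2,v_5,v_9], [v_2,v_6,v_8], [v_2,v_8,v_9]

so the chain groups are C_0 ≅ Z^10, C_1 ≅ Z^18, C_2 ≅ Z^5.

∂_1: C_1 → C_0 sends each edge [p,q] (with p < q) to q − p.
The 10×18 boundary matrix has rank 9 and Smith normal form diag(1,1,1,1,1,1,1,1,1).

The boundary map ∂_2: C_2 → C_1 maps a triangle to the signed sum of its edges. For instance
  ∂[v_2,v_3,v_6] = [v_3,v_6] − [v_2,v_6] + [v_2,v_3],
  ∂[v_2,v_5,v_9] = [v_5,v_9] − [v_2,v_9] + [v_2,v_5].
The 18×5 boundary matrix has rank 5 and Smith normal form diag(1,1,1,1,1).

Reading off H_k = ker ∂_k / im ∂_{k+1}:

  H_0: rank C_0 − rank ∂_1 = 10 − 9 = 1, and the invariant factors of ∂_1 are all 1, so H_0 = Z.

H_0 = Z.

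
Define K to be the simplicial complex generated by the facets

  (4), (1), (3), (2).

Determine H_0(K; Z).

H_0 ≅ Z^4.

Order the vertices as 1 < 2 < 3 < 4. Listing each simplex with vertices in this order, K has dimension 0 with simplices:

  0-simplices (4): [1], [2], [3], [4]

Hence C_0 ≅ Z^4.

From H_k ≅ ker(∂_k) / im(∂_{k+1}) we obtain:

  H_0: rank C_0 − rank ∂_1 = 4 − 0 = 4, and there is no ∂_1, so H_0 ≅ Z^4.

(K is a triangulation of a set of 4 points.)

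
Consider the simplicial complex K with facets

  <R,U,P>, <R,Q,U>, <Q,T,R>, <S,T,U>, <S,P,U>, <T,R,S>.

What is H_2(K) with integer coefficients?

H_2 ≅ 0.

Order the vertices as P < Q < R < S < T < U. Listing each simplex with vertices in this order, K has dimension 2 with simplices:

  0-simplices (6): P, Q, R, S, T, U
  1-simplices (12): PR, PS, PU, QR, QT, QU, RS, RT, RU, ST, SU, TU
  2-simplices (6): PRU, PSU, QRT, QRU, RST, STU

giving chain groups C_0 ≅ Z^6, C_1 ≅ Z^12, C_2 ≅ Z^6.

The boundary map ∂_1: C_1 → C_0 is given by ∂[p,q] = [q] − [p].
The resulting 6×12 matrix has rank 5, and its Smith normal form has invariant factors (1,1,1,1,1).

∂_2: C_2 → C_1 acts by ∂[p,q,r] = [q,r] − [p,r] + [p,q]. For instance
  ∂RST = ST − RT + RS,
  ∂STU = TU − SU + ST.
The resulting 12×6 matrix has rank 6, and its Smith normal form has invariant factors (1,1,1,1,1,1).

Computing H_k = (kernel of ∂_k) / (image of ∂_{k+1}):

  H_2: rank ker ∂_2 − rank ∂_3 = (6 − 6) − 0 = 0, and there is no ∂_3, so H_2 = 0.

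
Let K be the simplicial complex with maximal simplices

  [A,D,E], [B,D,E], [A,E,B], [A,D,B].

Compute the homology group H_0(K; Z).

H_0 = Z.

We work with the vertex ordering A < B < D < E. The simplices of K, each written with vertices in increasing order, are:

  0-simplices (4): A, B, D, E
  1-simplices (6): AB, AD, AE, BD, BE, DE
  2-simplices (4): ABD, ABE, ADE, BDE

Hence C_0 ≅ Z^4, C_1 ≅ Z^6, C_2 ≅ Z^4.

∂_1: C_1 → C_0 is given by ∂[p,q] = [q] − [p].
The resulting 4×6 matrix has rank 3, and its Smith normal form has invariant factors (1,1,1).

Boundary ∂_2: C_2 → C_1 sends each 2-simplex [p,q,r] to [q,r] − [p,r] + [p,q]. For instance
  ∂ABE = BE − AE + AB,
  ∂ABD = BD − AD + AB.
As a 6×4 matrix over Z this has rank 3, with invariant factors (1,1,1).

Reading off H_k = ker ∂_k / im ∂_{k+1}:

  H_0: rank C_0 − rank ∂_1 = 4 − 3 = 1, and the invariant factors of ∂_1 are all 1, so H_0 = Z.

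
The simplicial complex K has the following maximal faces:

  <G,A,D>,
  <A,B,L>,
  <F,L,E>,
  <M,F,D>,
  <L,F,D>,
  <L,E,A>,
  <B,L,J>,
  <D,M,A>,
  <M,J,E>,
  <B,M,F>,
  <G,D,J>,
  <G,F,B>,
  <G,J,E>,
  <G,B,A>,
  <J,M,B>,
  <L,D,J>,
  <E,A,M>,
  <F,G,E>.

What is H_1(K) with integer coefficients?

Fix the vertex order A < B < D < E < F < G < J < L < M and write every simplex with vertices in increasing order. Then dim K = 2 and the simplices of K are:

  0-simplices (9): A, B, D, E, F, G, J, L, M
  1-simplices (27): AB, AD, AE, AG, AL, AM, BF, BG, BJ, BL, BM, DF, DG, DJ, DL, DM, EF, EG, EJ, EL, EM, FG, FL, FM, GJ, JL, JM
  2-simplices (18): ABG, ABL, ADG, ADM, AEL, AEM, BFG, BFM, BJL, BJM, DFL, DFM, DGJ, DJL, EFG, EFL, EGJ, EJM

giving chain groups C_0 ≅ Z^9, C_1 ≅ Z^27, C_2 ≅ Z^18.

∂_1: C_1 → C_0 is given by ∂[p,q] = [q] − [p]. For instance
  ∂FL = L − F.
The 9×27 boundary matrix has rank 8 and Smith normal form diag(1,1,1,1,1,1,1,1).

The boundary map ∂_2: C_2 → C_1 maps a triangle to the signed sum of its edges. For instance
  ∂EJM = JM − EM + EJ,
  ∂ADG = DG − AG + AD.
The resulting 27×18 matrix has rank 17, and its Smith normal form has invariant factors (1,1,1,1,1,1,1,1,1,1,1,1,1,1,1,1,1).

Now H_k = ker ∂_k / im ∂_{k+1}, so:

  H_1: rank ker ∂_1 − rank ∂_2 = (27 − 8) − 17 = 2, and the invariant factors of ∂_2 are all 1, so H_1 = Z^2.

H_1 = Z^2.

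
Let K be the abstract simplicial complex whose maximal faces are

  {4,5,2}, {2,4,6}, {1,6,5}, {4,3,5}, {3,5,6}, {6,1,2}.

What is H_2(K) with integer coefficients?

H_2 ≅ 0.

Order the vertices as 1 < 2 < 3 < 4 < 5 < 6. Listing each simplex with vertices in this order, K has dimension 2 with simplices:

  0-simplices (6): [1], [2], [3], [4], [5], [6]
  1-simplices (12): [1,2], [1,5], [1,6], [2,4], [2,5], [2,6], [3,4], [3,5], [3,6], [4,5], [4,6], [5,6]
  2-simplices (6): [1,2,6], [1,5,6], [2,4,5], [2,4,6], [3,4,5], [3,5,6]

so the chain groups are C_0 ≅ Z^6, C_1 ≅ Z^12, C_2 ≅ Z^6.

∂_1: C_1 → C_0 is given by ∂[p,q] = [q] − [p]. For instance
  ∂[5,6] = [6] − [5].
As a 6×12 matrix over Z this has rank 5, with invariant factors (1,1,1,1,1).

∂_2: C_2 → C_1 sends each 2-simplex [p,q,r] to [q,r] − [p,r] + [p,q]. For instance
  ∂[1,2,6] = [2,6] − [1,6] + [1,2],
  ∂[2,4,5] = [4,5] − [2,5] + [2,4].
This gives a 12×6 integer matrix of rank 6; reducing to Smith normal form yields diagonal entries (1,1,1,1,1,1).

Computing H_k = (kernel of ∂_k) / (image of ∂_{k+1}):

  H_2: rank ker ∂_2 − rank ∂_3 = (6 − 6) − 0 = 0, and there is no ∂_3, so H_2 = 0.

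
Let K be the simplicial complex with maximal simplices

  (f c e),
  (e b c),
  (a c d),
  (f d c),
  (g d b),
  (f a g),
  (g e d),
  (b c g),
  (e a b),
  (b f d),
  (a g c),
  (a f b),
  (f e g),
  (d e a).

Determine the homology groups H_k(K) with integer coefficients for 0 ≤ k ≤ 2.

Order the vertices as a < b < c < d < e < f < g. Listing each simplex with vertices in this order, K has dimension 2 with simplices:

  0-simplices (7): a, b, c, d, e, f, g
  1-simplices (21): ab, ac, ad, ae, af, ag, bc, bd, be, bf, bg, cd, ce, cf, cg, de, df, dg, ef, eg, fg
  2-simplices (14): abe, abf, acd, acg, ade, afg, bce, bcg, bdf, bdg, cdf, cef, deg, efg

Hence C_0 ≅ Z^7, C_1 ≅ Z^21, C_2 ≅ Z^14.

∂_1: C_1 → C_0 is given by ∂[p,q] = [q] − [p]. For instance
  ∂bd = d − b.
The resulting 7×21 matrix has rank 6, and its Smith normal form has invariant factors (1,1,1,1,1,1).

∂_2: C_2 → C_1 maps a triangle to the signed sum of its edges. For instance
  ∂cef = ef − cf + ce,
  ∂bdf = df − bf + bd.
The resulting 21×14 matrix has rank 13, and its Smith normal form has invariant factors (1,1,1,1,1,1,1,1,1,1,1,1,1).

Reading off H_k = ker ∂_k / im ∂_{k+1}:

  H_0: rank C_0 − rank ∂_1 = 7 − 6 = 1, and the invariant factors of ∂_1 are all 1, so H_0 ≅ Z.
  H_1: rank ker ∂_1 − rank ∂_2 = (21 − 6) − 13 = 2, and the invariant factors of ∂_2 are all 1, so H_1 ≅ Z^2.
  H_2: rank ker ∂_2 − rank ∂_3 = (14 − 13) − 0 = 1, and there is no ∂_3, so H_2 ≅ Z.

H_0 ≅ Z,  H_1 ≅ Z^2,  H_2 ≅ Z.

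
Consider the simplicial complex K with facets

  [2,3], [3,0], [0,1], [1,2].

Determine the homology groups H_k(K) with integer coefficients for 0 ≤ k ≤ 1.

K has 4 vertices, 4 edges.
rank ∂_0 = 0, rank ∂_1 = 3 ⇒ b_0 = 4 − 0 − 3 = 1; all invariant factors of ∂_1 are 1 so no torsion. So H_0 ≅ Z.
rank ∂_1 = 3, rank ∂_2 = 0 ⇒ b_1 = 4 − 3 − 0 = 1. So H_1 ≅ Z.

H_0 = Z,  H_1 = Z.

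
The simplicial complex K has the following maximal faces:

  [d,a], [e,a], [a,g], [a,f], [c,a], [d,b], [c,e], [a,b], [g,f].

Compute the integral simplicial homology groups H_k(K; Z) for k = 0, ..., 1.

H_0 = Z,  H_1 = Z^3.

Take the total order a < b < c < d < e < f < g on the vertex set. Then K (dimension 1) consists of the simplices:

  0-simplices (7): a, b, c, d, e, f, g
  1-simplices (9): ab, ac, ad, ae, af, ag, bd, ce, fg

giving chain groups C_0 ≅ Z^7, C_1 ≅ Z^9.

The boundary map ∂_1: C_1 → C_0 maps an edge to its endpoints' difference, ∂[p,q] = q − p.
The resulting 7×9 matrix has rank 6, and its Smith normal form has invariant factors (1,1,1,1,1,1).

From H_k ≅ ker(∂_k) / im(∂_{k+1}) we obtain:

  H_0: rank C_0 − rank ∂_1 = 7 − 6 = 1, and the invariant factors of ∂_1 are all 1, so H_0 = Z.
  H_1: rank ker ∂_1 − rank ∂_2 = (9 − 6) − 0 = 3, and there is no ∂_2, so H_1 = Z^3.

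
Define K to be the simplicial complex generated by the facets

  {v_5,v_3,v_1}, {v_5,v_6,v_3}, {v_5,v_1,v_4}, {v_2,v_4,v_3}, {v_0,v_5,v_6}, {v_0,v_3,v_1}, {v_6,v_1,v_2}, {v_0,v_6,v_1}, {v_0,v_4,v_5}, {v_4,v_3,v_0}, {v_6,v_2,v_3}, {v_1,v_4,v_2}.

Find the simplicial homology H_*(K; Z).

H_0 = Z,  H_1 = Z/2Z,  H_2 = 0.

K has 7 vertices, 18 edges, 12 triangles.
rank ∂_0 = 0, rank ∂_1 = 6 ⇒ b_0 = 7 − 0 − 6 = 1; all invariant factors of ∂_1 are 1 so no torsion. So H_0 ≅ Z.
rank ∂_1 = 6, rank ∂_2 = 12 ⇒ b_1 = 18 − 6 − 12 = 0; ∂_2 has invariant factor(s) [2] giving torsion. So H_1 ≅ Z/2Z.
rank ∂_2 = 12, rank ∂_3 = 0 ⇒ b_2 = 12 − 12 − 0 = 0. So H_2 ≅ 0.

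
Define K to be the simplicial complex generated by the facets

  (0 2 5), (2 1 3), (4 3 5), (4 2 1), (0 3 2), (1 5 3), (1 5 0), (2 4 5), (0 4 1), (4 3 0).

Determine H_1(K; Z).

Fix the vertex order 0 < 1 < 2 < 3 < 4 < 5 and write every simplex with vertices in increasing order. Then dim K = 2 and the simplices of K are:

  0-simplices (6): [0], [1], [2], [3], [4], [5]
  1-simplices (15): [0,1], [0,2], [0,3], [0,4], [0,5], [1,2], [1,3], [1,4], [1,5], [2,3], [2,4], [2,5], [3,4], [3,5], [4,5]
  2-simplices (10): [0,1,4], [0,1,5], [0,2,3], [0,2,5], [0,3,4], [1,2,3], [1,2,4], [1,3,5], [2,4,5], [3,4,5]

giving chain groups C_0 ≅ Z^6, C_1 ≅ Z^15, C_2 ≅ Z^10.

The boundary map ∂_1: C_1 → C_0 is given by ∂[p,q] = [q] − [p]. For instance
  ∂[0,1] = [1] − [0].
As a 6×15 matrix over Z this has rank 5, with invariant factors (1,1,1,1,1).

∂_2: C_2 → C_1 acts by ∂[p,q,r] = [q,r] − [p,r] + [p,q]. For instance
  ∂[1,2,3] = [2,3] − [1,3] + [1,2],
  ∂[1,2,4] = [2,4] − [1,4] + [1,2].
This gives a 15×10 integer matrix of rank 10; reducing to Smith normal form yields diagonal entries (1,1,1,1,1,1,1,1,1,2).

Computing H_k = (kernel of ∂_k) / (image of ∂_{k+1}):

  H_1: rank ker ∂_1 − rank ∂_2 = (15 − 5) − 10 = 0, and ∂_2 has invariant factor 2 > 1, so H_1 = Z/2Z.

H_1 ≅ Z/2Z.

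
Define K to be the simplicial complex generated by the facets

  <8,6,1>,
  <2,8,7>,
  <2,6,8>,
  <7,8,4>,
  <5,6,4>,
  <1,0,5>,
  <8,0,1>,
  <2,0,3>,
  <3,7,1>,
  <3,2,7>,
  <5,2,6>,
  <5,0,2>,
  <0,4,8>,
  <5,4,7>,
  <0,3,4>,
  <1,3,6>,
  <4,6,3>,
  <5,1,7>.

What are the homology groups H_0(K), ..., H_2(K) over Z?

We work with the vertex ordering 0 < 1 < 2 < 3 < 4 < 5 < 6 < 7 < 8. The simplices of K, each written with vertices in increasing order, are:

  0-simplices (9): [0], [1], [2], [3], [4], [5], [6], [7], [8]
  1-simplices (27): (27 of them)
  2-simplices (18): [0,1,5], [0,1,8], [0,2,3], [0,2,5], [0,3,4], [0,4,8], [1,3,6], [1,3,7], [1,5,7], [1,6,8], [2,3,7], [2,5,6], [2,6,8], [2,7,8], [3,4,6], [4,5,6], [4,5,7], [4,7,8]

Hence C_0 ≅ Z^9, C_1 ≅ Z^27, C_2 ≅ Z^18.

The boundary map ∂_1: C_1 → C_0 is given by ∂[p,q] = [q] − [p]. For instance
  ∂[2,5] = [5] − [2].
The 9×27 boundary matrix has rank 8 and Smith normal form diag(1,1,1,1,1,1,1,1).

The boundary map ∂_2: C_2 → C_1 maps a triangle to the signed sum of its edges. For instance
  ∂[0,2,3] = [2,3] − [0,3] + [0,2],
  ∂[4,7,8] = [7,8] − [4,8] + [4,7].
The resulting 27×18 matrix has rank 17, and its Smith normal form has invariant factors (1,1,1,1,1,1,1,1,1,1,1,1,1,1,1,1,1).

Reading off H_k = ker ∂_k / im ∂_{k+1}:

  H_0: rank C_0 − rank ∂_1 = 9 − 8 = 1, and the invariant factors of ∂_1 are all 1, so H_0 = Z.
  H_1: rank ker ∂_1 − rank ∂_2 = (27 − 8) − 17 = 2, and the invariant factors of ∂_2 are all 1, so H_1 = Z^2.
  H_2: rank ker ∂_2 − rank ∂_3 = (18 − 17) − 0 = 1, and there is no ∂_3, so H_2 = Z.

As a check, the Euler characteristic is 9 − 27 + 18 = 0, which agrees with 1 − 2 + 1 = 0.

H_0 = Z,  H_1 = Z^2,  H_2 = Z.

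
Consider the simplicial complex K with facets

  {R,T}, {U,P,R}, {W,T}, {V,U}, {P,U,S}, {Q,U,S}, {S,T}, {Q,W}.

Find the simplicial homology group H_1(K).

H_1 ≅ Z^2.

Take the total order P < Q < R < S < T < U < V < W on the vertex set. Then K (dimension 2) consists of the simplices:

  0-simplices (8): P, Q, R, S, T, U, V, W
  1-simplices (12): PR, PS, PU, QS, QU, QW, RT, RU, ST, SU, TW, UV
  2-simplices (3): PRU, PSU, QSU

so the chain groups are C_0 ≅ Z^8, C_1 ≅ Z^12, C_2 ≅ Z^3.

Boundary ∂_1: C_1 → C_0 is given by ∂[p,q] = [q] − [p].
The 8×12 boundary matrix has rank 7 and Smith normal form diag(1,1,1,1,1,1,1).

The boundary map ∂_2: C_2 → C_1 maps a triangle to the signed sum of its edges. For instance
  ∂PSU = SU − PU + PS,
  ∂PRU = RU − PU + PR.
The 12×3 boundary matrix has rank 3 and Smith normal form diag(1,1,1).

Computing H_k = (kernel of ∂_k) / (image of ∂_{k+1}):

  H_1: rank ker ∂_1 − rank ∂_2 = (12 − 7) − 3 = 2, and the invariant factors of ∂_2 are all 1, so H_1 ≅ Z^2.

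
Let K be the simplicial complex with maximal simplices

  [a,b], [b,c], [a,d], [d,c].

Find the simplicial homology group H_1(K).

K has 4 vertices, 4 edges.
rank ∂_1 = 3, rank ∂_2 = 0 ⇒ b_1 = 4 − 3 − 0 = 1. So H_1 ≅ Z.

H_1 ≅ Z.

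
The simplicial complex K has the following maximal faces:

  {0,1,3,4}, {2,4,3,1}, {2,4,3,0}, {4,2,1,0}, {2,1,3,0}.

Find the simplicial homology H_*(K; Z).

H_0 = Z,  H_1 = 0,  H_2 = 0,  H_3 = Z.

Order the vertices as 0 < 1 < 2 < 3 < 4. Listing each simplex with vertices in this order, K has dimension 3 with simplices:

  0-simplices (5): [0], [1], [2], [3], [4]
  1-simplices (10): [0,1], [0,2], [0,3], [0,4], [1,2], [1,3], [1,4], [2,3], [2,4], [3,4]
  2-simplices (10): [0,1,2], [0,1,3], [0,1,4], [0,2,3], [0,2,4], [0,3,4], [1,2,3], [1,2,4], [1,3,4], [2,3,4]
  3-simplices (5): [0,1,2,3], [0,1,2,4], [0,1,3,4], [0,2,3,4], [1,2,3,4]

so the chain groups are C_0 ≅ Z^5, C_1 ≅ Z^10, C_2 ≅ Z^10, C_3 ≅ Z^5.

Boundary ∂_1: C_1 → C_0 maps an edge to its endpoints' difference, ∂[p,q] = q − p. For instance
  ∂[0,4] = [4] − [0].
The resulting 5×10 matrix has rank 4, and its Smith normal form has invariant factors (1,1,1,1).

Boundary ∂_2: C_2 → C_1 sends each 2-simplex [p,q,r] to [q,r] − [p,r] + [p,q]. For instance
  ∂[1,2,4] = [2,4] − [1,4] + [1,2],
  ∂[0,2,3] = [2,3] − [0,3] + [0,2].
As a 10×10 matrix over Z this has rank 6, with invariant factors (1,1,1,1,1,1).

The boundary map ∂_3: C_3 → C_2 sends each 3-simplex σ to the alternating sum Σ_i (−1)^i (σ with its i-th vertex removed). For instance
  ∂[0,1,3,4] = [1,3,4] − [0,3,4] + [0,1,4] − [0,1,3],
  ∂[0,1,2,4] = [1,2,4] − [0,2,4] + [0,1,4] − [0,1,2].
The resulting 10×5 matrix has rank 4, and its Smith normal form has invariant factors (1,1,1,1).

Now H_k = ker ∂_k / im ∂_{k+1}, so:

  H_0: rank C_0 − rank ∂_1 = 5 − 4 = 1, and the invariant factors of ∂_1 are all 1, so H_0 ≅ Z.
  H_1: rank ker ∂_1 − rank ∂_2 = (10 − 4) − 6 = 0, and the invariant factors of ∂_2 are all 1, so H_1 ≅ 0.
  H_2: rank ker ∂_2 − rank ∂_3 = (10 − 6) − 4 = 0, and the invariant factors of ∂_3 are all 1, so H_2 ≅ 0.
  H_3: rank ker ∂_3 − rank ∂_4 = (5 − 4) − 0 = 1, and there is no ∂_4, so H_3 ≅ Z.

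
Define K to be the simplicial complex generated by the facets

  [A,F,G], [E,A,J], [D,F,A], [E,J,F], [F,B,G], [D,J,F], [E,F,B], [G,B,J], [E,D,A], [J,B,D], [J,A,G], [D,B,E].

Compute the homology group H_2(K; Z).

Fix the vertex order A < B < D < E < F < G < J and write every simplex with vertices in increasing order. Then dim K = 2 and the simplices of K are:

  0-simplices (7): A, B, D, E, F, G, J
  1-simplices (18): AD, AE, AF, AG, AJ, BD, BE, BF, BG, BJ, DE, DF, DJ, EF, EJ, FG, FJ, GJ
  2-simplices (12): ADE, ADF, AEJ, AFG, AGJ, BDE, BDJ, BEF, BFG, BGJ, DFJ, EFJ

so the chain groups are C_0 ≅ Z^7, C_1 ≅ Z^18, C_2 ≅ Z^12.

∂_1: C_1 → C_0 maps an edge to its endpoints' difference, ∂[p,q] = q − p.
The 7×18 boundary matrix has rank 6 and Smith normal form diag(1,1,1,1,1,1).

Boundary ∂_2: C_2 → C_1 maps a triangle to the signed sum of its edges. For instance
  ∂BGJ = GJ − BJ + BG,
  ∂EFJ = FJ − EJ + EF.
The resulting 18×12 matrix has rank 12, and its Smith normal form has invariant factors (1,1,1,1,1,1,1,1,1,1,1,2).

Reading off H_k = ker ∂_k / im ∂_{k+1}:

  H_2: rank ker ∂_2 − rank ∂_3 = (12 − 12) − 0 = 0, and there is no ∂_3, so H_2 ≅ 0.

(K is a triangulation of the real projective plane RP^2.)

H_2 ≅ 0.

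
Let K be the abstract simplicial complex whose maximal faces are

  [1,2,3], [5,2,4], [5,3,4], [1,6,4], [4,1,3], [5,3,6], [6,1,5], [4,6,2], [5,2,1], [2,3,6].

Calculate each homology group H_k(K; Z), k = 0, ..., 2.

H_0 ≅ Z,  H_1 ≅ Z/2,  H_2 = 0.

Fix the vertex order 1 < 2 < 3 < 4 < 5 < 6 and write every simplex with vertices in increasing order. Then dim K = 2 and the simplices of K are:

  0-simplices (6): [1], [2], [3], [4], [5], [6]
  1-simplices (15): [1,2], [1,3], [1,4], [1,5], [1,6], [2,3], [2,4], [2,5], [2,6], [3,4], [3,5], [3,6], [4,5], [4,6], [5,6]
  2-simplices (10): [1,2,3], [1,2,5], [1,3,4], [1,4,6], [1,5,6], [2,3,6], [2,4,5], [2,4,6], [3,4,5], [3,5,6]

so the chain groups are C_0 ≅ Z^6, C_1 ≅ Z^15, C_2 ≅ Z^10.

∂_1: C_1 → C_0 sends each edge [p,q] (with p < q) to q − p.
This gives a 6×15 integer matrix of rank 5; reducing to Smith normal form yields diagonal entries (1,1,1,1,1).

The boundary map ∂_2: C_2 → C_1 acts by ∂[p,q,r] = [q,r] − [p,r] + [p,q]. For instance
  ∂[3,5,6] = [5,6] − [3,6] + [3,5],
  ∂[1,4,6] = [4,6] − [1,6] + [1,4].
The resulting 15×10 matrix has rank 10, and its Smith normal form has invariant factors (1,1,1,1,1,1,1,1,1,2).

Computing H_k = (kernel of ∂_k) / (image of ∂_{k+1}):

  H_0: rank C_0 − rank ∂_1 = 6 − 5 = 1, and the invariant factors of ∂_1 are all 1, so H_0 = Z.
  H_1: rank ker ∂_1 − rank ∂_2 = (15 − 5) − 10 = 0, and ∂_2 has invariant factor 2 > 1, so H_1 = Z/2.
  H_2: rank ker ∂_2 − rank ∂_3 = (10 − 10) − 0 = 0, and there is no ∂_3, so H_2 = 0.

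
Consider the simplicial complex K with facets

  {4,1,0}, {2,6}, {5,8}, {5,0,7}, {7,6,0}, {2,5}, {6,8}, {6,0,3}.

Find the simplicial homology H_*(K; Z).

Fix the vertex order 0 < 1 < 2 < 3 < 4 < 5 < 6 < 7 < 8 and write every simplex with vertices in increasing order. Then dim K = 2 and the simplices of K are:

  0-simplices (9): [0], [1], [2], [3], [4], [5], [6], [7], [8]
  1-simplices (14): [0,1], [0,3], [0,4], [0,5], [0,6], [0,7], [1,4], [2,5], [2,6], [3,6], [5,7], [5,8], [6,7], [6,8]
  2-simplices (4): [0,1,4], [0,3,6], [0,5,7], [0,6,7]

so the chain groups are C_0 ≅ Z^9, C_1 ≅ Z^14, C_2 ≅ Z^4.

Boundary ∂_1: C_1 → C_0 sends each edge [p,q] (with p < q) to q − p. For instance
  ∂[2,6] = [6] − [2].
The 9×14 boundary matrix has rank 8 and Smith normal form diag(1,1,1,1,1,1,1,1).

∂_2: C_2 → C_1 sends each 2-simplex [p,q,r] to [q,r] − [p,r] + [p,q]. For instance
  ∂[0,6,7] = [6,7] − [0,7] + [0,6],
  ∂[0,3,6] = [3,6] − [0,6] + [0,3].
The resulting 14×4 matrix has rank 4, and its Smith normal form has invariant factors (1,1,1,1).

Computing H_k = (kernel of ∂_k) / (image of ∂_{k+1}):

  H_0: rank C_0 − rank ∂_1 = 9 − 8 = 1, and the invariant factors of ∂_1 are all 1, so H_0 ≅ Z.
  H_1: rank ker ∂_1 − rank ∂_2 = (14 − 8) − 4 = 2, and the invariant factors of ∂_2 are all 1, so H_1 ≅ Z^2.
  H_2: rank ker ∂_2 − rank ∂_3 = (4 − 4) − 0 = 0, and there is no ∂_3, so H_2 ≅ 0.

H_0 ≅ Z,  H_1 ≅ Z^2,  H_2 = 0.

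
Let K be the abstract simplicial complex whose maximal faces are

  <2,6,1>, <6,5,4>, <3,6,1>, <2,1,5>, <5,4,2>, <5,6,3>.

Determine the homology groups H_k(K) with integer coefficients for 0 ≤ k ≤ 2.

We work with the vertex ordering 1 < 2 < 3 < 4 < 5 < 6. The simplices of K, each written with vertices in increasing order, are:

  0-simplices (6): [1], [2], [3], [4], [5], [6]
  1-simplices (12): [1,2], [1,3], [1,5], [1,6], [2,4], [2,5], [2,6], [3,5], [3,6], [4,5], [4,6], [5,6]
  2-simplices (6): [1,2,5], [1,2,6], [1,3,6], [2,4,5], [3,5,6], [4,5,6]

giving chain groups C_0 ≅ Z^6, C_1 ≅ Z^12, C_2 ≅ Z^6.

The boundary map ∂_1: C_1 → C_0 maps an edge to its endpoints' difference, ∂[p,q] = q − p.
The 6×12 boundary matrix has rank 5 and Smith normal form diag(1,1,1,1,1).

∂_2: C_2 → C_1 maps a triangle to the signed sum of its edges. For instance
  ∂[1,2,6] = [2,6] − [1,6] + [1,2],
  ∂[1,2,5] = [2,5] − [1,5] + [1,2].
This gives a 12×6 integer matrix of rank 6; reducing to Smith normal form yields diagonal entries (1,1,1,1,1,1).

From H_k ≅ ker(∂_k) / im(∂_{k+1}) we obtain:

  H_0: rank C_0 − rank ∂_1 = 6 − 5 = 1, and the invariant factors of ∂_1 are all 1, so H_0 = Z.
  H_1: rank ker ∂_1 − rank ∂_2 = (12 − 5) − 6 = 1, and the invariant factors of ∂_2 are all 1, so H_1 = Z.
  H_2: rank ker ∂_2 − rank ∂_3 = (6 − 6) − 0 = 0, and there is no ∂_3, so H_2 = 0.

As a check, the Euler characteristic is 6 − 12 + 6 = 0, which agrees with 1 − 1 + 0 = 0.

H_0 = Z,  H_1 = Z,  H_2 = 0.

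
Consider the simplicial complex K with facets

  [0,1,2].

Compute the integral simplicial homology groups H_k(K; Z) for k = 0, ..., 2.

H_0 ≅ Z,  H_1 = 0,  H_2 = 0.

Take the total order 0 < 1 < 2 on the vertex set. Then K (dimension 2) consists of the simplices:

  0-simplices (3): [0], [1], [2]
  1-simplices (3): [0,1], [0,2], [1,2]
  2-simplices (1): [0,1,2]

giving chain groups C_0 ≅ Z^3, C_1 ≅ Z^3, C_2 ≅ Z^1.

Boundary ∂_1: C_1 → C_0 maps an edge to its endpoints' difference, ∂[p,q] = q − p. For instance
  ∂[0,1] = [1] − [0].
The 3×3 boundary matrix has rank 2 and Smith normal form diag(1,1).

The boundary map ∂_2: C_2 → C_1 maps a triangle to the signed sum of its edges. For instance
  ∂[0,1,2] = [1,2] − [0,2] + [0,1].
The 3×1 boundary matrix has rank 1 and Smith normal form diag(1).

Computing H_k = (kernel of ∂_k) / (image of ∂_{k+1}):

  H_0: rank C_0 − rank ∂_1 = 3 − 2 = 1, and the invariant factors of ∂_1 are all 1, so H_0 = Z.
  H_1: rank ker ∂_1 − rank ∂_2 = (3 − 2) − 1 = 0, and the invariant factors of ∂_2 are all 1, so H_1 = 0.
  H_2: rank ker ∂_2 − rank ∂_3 = (1 − 1) − 0 = 0, and there is no ∂_3, so H_2 = 0.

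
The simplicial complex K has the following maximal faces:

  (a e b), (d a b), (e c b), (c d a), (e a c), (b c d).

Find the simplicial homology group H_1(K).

We work with the vertex ordering a < b < c < d < e. The simplices of K, each written with vertices in increasing order, are:

  0-simplices (5): a, b, c, d, e
  1-simplices (9): ab, ac, ad, ae, bc, bd, be, cd, ce
  2-simplices (6): abd, abe, acd, ace, bcd, bce

Hence C_0 ≅ Z^5, C_1 ≅ Z^9, C_2 ≅ Z^6.

Boundary ∂_1: C_1 → C_0 maps an edge to its endpoints' difference, ∂[p,q] = q − p.
The resulting 5×9 matrix has rank 4, and its Smith normal form has invariant factors (1,1,1,1).

∂_2: C_2 → C_1 maps a triangle to the signed sum of its edges. For instance
  ∂acd = cd − ad + ac,
  ∂bce = ce − be + bc.
The 9×6 boundary matrix has rank 5 and Smith normal form diag(1,1,1,1,1).

Reading off H_k = ker ∂_k / im ∂_{k+1}:

  H_1: rank ker ∂_1 − rank ∂_2 = (9 − 4) − 5 = 0, and the invariant factors of ∂_2 are all 1, so H_1 ≅ 0.

H_1 ≅ 0.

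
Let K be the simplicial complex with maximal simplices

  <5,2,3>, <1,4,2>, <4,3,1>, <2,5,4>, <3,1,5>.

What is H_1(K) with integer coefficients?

K has 5 vertices, 10 edges, 5 triangles.
rank ∂_1 = 4, rank ∂_2 = 5 ⇒ b_1 = 10 − 4 − 5 = 1; all invariant factors of ∂_2 are 1 so no torsion. So H_1 = Z.

H_1 ≅ Z.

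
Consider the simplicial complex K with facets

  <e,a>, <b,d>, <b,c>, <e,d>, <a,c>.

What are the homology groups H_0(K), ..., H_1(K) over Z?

We work with the vertex ordering a < b < c < d < e. The simplices of K, each written with vertices in increasing order, are:

  0-simplices (5): a, b, c, d, e
  1-simplices (5): ac, ae, bc, bd, de

giving chain groups C_0 ≅ Z^5, C_1 ≅ Z^5.

∂_1: C_1 → C_0 is given by ∂[p,q] = [q] − [p]. For instance
  ∂de = e − d.
The 5×5 boundary matrix has rank 4 and Smith normal form diag(1,1,1,1).

Reading off H_k = ker ∂_k / im ∂_{k+1}:

  H_0: rank C_0 − rank ∂_1 = 5 − 4 = 1, and the invariant factors of ∂_1 are all 1, so H_0 = Z.
  H_1: rank ker ∂_1 − rank ∂_2 = (5 − 4) − 0 = 1, and there is no ∂_2, so H_1 = Z.

(K is a triangulation of the circle S^1.)

H_0 ≅ Z,  H_1 ≅ Z.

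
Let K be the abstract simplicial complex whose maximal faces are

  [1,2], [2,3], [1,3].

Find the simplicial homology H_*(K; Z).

Take the total order 1 < 2 < 3 on the vertex set. Then K (dimension 1) consists of the simplices:

  0-simplices (3): [1], [2], [3]
  1-simplices (3): [1,2], [1,3], [2,3]

giving chain groups C_0 ≅ Z^3, C_1 ≅ Z^3.

Boundary ∂_1: C_1 → C_0 is given by ∂[p,q] = [q] − [p]. For instance
  ∂[2,3] = [3] − [2].
This gives a 3×3 integer matrix of rank 2; reducing to Smith normal form yields diagonal entries (1,1).

From H_k ≅ ker(∂_k) / im(∂_{k+1}) we obtain:

  H_0: rank C_0 − rank ∂_1 = 3 − 2 = 1, and the invariant factors of ∂_1 are all 1, so H_0 = Z.
  H_1: rank ker ∂_1 − rank ∂_2 = (3 − 2) − 0 = 1, and there is no ∂_2, so H_1 = Z.

As a check, the Euler characteristic is 3 − 3 = 0, which agrees with 1 − 1 = 0.

H_0 ≅ Z,  H_1 ≅ Z.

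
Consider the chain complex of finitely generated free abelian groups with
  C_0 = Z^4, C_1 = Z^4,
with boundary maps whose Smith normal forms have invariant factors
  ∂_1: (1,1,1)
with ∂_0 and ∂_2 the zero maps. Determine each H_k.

H_0: b_0 = 4 − 0 − 3 = 1; torsion from ∂_1 factors > 1: none. So H_0 ≅ Z.
H_1: b_1 = 4 − 3 − 0 = 1; torsion from ∂_2 factors > 1: none. So H_1 ≅ Z.

H_0 ≅ Z,  H_1 ≅ Z.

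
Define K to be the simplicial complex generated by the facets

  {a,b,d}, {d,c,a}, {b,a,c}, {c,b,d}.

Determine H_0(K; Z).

H_0 ≅ Z.

Fix the vertex order a < b < c < d and write every simplex with vertices in increasing order. Then dim K = 2 and the simplices of K are:

  0-simplices (4): a, b, c, d
  1-simplices (6): ab, ac, ad, bc, bd, cd
  2-simplices (4): abc, abd, acd, bcd

Hence C_0 ≅ Z^4, C_1 ≅ Z^6, C_2 ≅ Z^4.

The boundary map ∂_1: C_1 → C_0 is given by ∂[p,q] = [q] − [p].
The resulting 4×6 matrix has rank 3, and its Smith normal form has invariant factors (1,1,1).

Boundary ∂_2: C_2 → C_1 acts by ∂[p,q,r] = [q,r] − [p,r] + [p,q]. For instance
  ∂abd = bd − ad + ab,
  ∂abc = bc − ac + ab.
This gives a 6×4 integer matrix of rank 3; reducing to Smith normal form yields diagonal entries (1,1,1).

From H_k ≅ ker(∂_k) / im(∂_{k+1}) we obtain:

  H_0: rank C_0 − rank ∂_1 = 4 − 3 = 1, and the invariant factors of ∂_1 are all 1, so H_0 = Z.

(K is a triangulation of the 2-sphere S^2.)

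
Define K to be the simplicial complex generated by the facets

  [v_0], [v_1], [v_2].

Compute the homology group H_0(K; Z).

H_0 ≅ Z^3.

We work with the vertex ordering v_0 < v_1 < v_2. The simplices of K, each written with vertices in increasing order, are:

  0-simplices (3): [v_0], [v_1], [v_2]

Hence C_0 ≅ Z^3.

Computing H_k = (kernel of ∂_k) / (image of ∂_{k+1}):

  H_0: rank C_0 − rank ∂_1 = 3 − 0 = 3, and there is no ∂_1, so H_0 ≅ Z^3.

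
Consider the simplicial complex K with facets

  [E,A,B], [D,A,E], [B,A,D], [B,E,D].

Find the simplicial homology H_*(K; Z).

H_0 ≅ Z,  H_1 = 0,  H_2 ≅ Z.

We work with the vertex ordering A < B < D < E. The simplices of K, each written with vertices in increasing order, are:

  0-simplices (4): A, B, D, E
  1-simplices (6): AB, AD, AE, BD, BE, DE
  2-simplices (4): ABD, ABE, ADE, BDE

giving chain groups C_0 ≅ Z^4, C_1 ≅ Z^6, C_2 ≅ Z^4.

The boundary map ∂_1: C_1 → C_0 is given by ∂[p,q] = [q] − [p].
The resulting 4×6 matrix has rank 3, and its Smith normal form has invariant factors (1,1,1).

Boundary ∂_2: C_2 → C_1 sends each 2-simplex [p,q,r] to [q,r] − [p,r] + [p,q]. For instance
  ∂ABE = BE − AE + AB,
  ∂ABD = BD − AD + AB.
This gives a 6×4 integer matrix of rank 3; reducing to Smith normal form yields diagonal entries (1,1,1).

Reading off H_k = ker ∂_k / im ∂_{k+1}:

  H_0: rank C_0 − rank ∂_1 = 4 − 3 = 1, and the invariant factors of ∂_1 are all 1, so H_0 ≅ Z.
  H_1: rank ker ∂_1 − rank ∂_2 = (6 − 3) − 3 = 0, and the invariant factors of ∂_2 are all 1, so H_1 ≅ 0.
  H_2: rank ker ∂_2 − rank ∂_3 = (4 − 3) − 0 = 1, and there is no ∂_3, so H_2 ≅ Z.

As a check, the Euler characteristic is 4 − 6 + 4 = 2, which agrees with 1 − 0 + 1 = 2.
(K is a triangulation of the 2-sphere S^2.)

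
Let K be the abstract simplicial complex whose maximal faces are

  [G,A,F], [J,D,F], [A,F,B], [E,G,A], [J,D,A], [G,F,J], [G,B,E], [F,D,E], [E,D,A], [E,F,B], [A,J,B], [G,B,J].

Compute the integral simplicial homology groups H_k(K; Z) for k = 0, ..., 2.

K has 7 vertices, 18 edges, 12 triangles.
rank ∂_0 = 0, rank ∂_1 = 6 ⇒ b_0 = 7 − 0 − 6 = 1; all invariant factors of ∂_1 are 1 so no torsion. So H_0 ≅ Z.
rank ∂_1 = 6, rank ∂_2 = 12 ⇒ b_1 = 18 − 6 − 12 = 0; ∂_2 has invariant factor(s) [2] giving torsion. So H_1 ≅ Z_2.
rank ∂_2 = 12, rank ∂_3 = 0 ⇒ b_2 = 12 − 12 − 0 = 0. So H_2 ≅ 0.

H_0 ≅ Z,  H_1 ≅ Z_2,  H_2 = 0.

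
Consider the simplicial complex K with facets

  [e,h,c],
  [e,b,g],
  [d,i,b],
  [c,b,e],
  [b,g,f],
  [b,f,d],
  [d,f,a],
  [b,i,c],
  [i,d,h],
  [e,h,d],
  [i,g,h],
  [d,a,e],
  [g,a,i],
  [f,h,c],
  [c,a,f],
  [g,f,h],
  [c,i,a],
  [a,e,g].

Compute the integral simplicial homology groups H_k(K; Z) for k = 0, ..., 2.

Fix the vertex order a < b < c < d < e < f < g < h < i and write every simplex with vertices in increasing order. Then dim K = 2 and the simplices of K are:

  0-simplices (9): a, b, c, d, e, f, g, h, i
  1-simplices (27): ac, ad, ae, af, ag, ai, bc, bd, be, bf, bg, bi, ce, cf, ch, ci, de, df, dh, di, eg, eh, fg, fh, gh, gi, hi
  2-simplices (18): acf, aci, ade, adf, aeg, agi, bce, bci, bdf, bdi, beg, bfg, ceh, cfh, deh, dhi, fgh, ghi

so the chain groups are C_0 ≅ Z^9, C_1 ≅ Z^27, C_2 ≅ Z^18.

Boundary ∂_1: C_1 → C_0 is given by ∂[p,q] = [q] − [p]. For instance
  ∂ag = g − a.
The resulting 9×27 matrix has rank 8, and its Smith normal form has invariant factors (1,1,1,1,1,1,1,1).

Boundary ∂_2: C_2 → C_1 sends each 2-simplex [p,q,r] to [q,r] − [p,r] + [p,q]. For instance
  ∂fgh = gh − fh + fg,
  ∂bci = ci − bi + bc.
The resulting 27×18 matrix has rank 17, and its Smith normal form has invariant factors (1,1,1,1,1,1,1,1,1,1,1,1,1,1,1,1,1).

Now H_k = ker ∂_k / im ∂_{k+1}, so:

  H_0: rank C_0 − rank ∂_1 = 9 − 8 = 1, and the invariant factors of ∂_1 are all 1, so H_0 ≅ Z.
  H_1: rank ker ∂_1 − rank ∂_2 = (27 − 8) − 17 = 2, and the invariant factors of ∂_2 are all 1, so H_1 ≅ Z^2.
  H_2: rank ker ∂_2 − rank ∂_3 = (18 − 17) − 0 = 1, and there is no ∂_3, so H_2 ≅ Z.

H_0 = Z,  H_1 = Z^2,  H_2 = Z.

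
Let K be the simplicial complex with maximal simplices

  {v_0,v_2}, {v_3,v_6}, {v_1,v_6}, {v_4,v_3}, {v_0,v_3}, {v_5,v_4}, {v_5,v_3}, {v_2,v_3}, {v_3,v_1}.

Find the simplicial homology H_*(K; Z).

Take the total order v_0 < v_1 < v_2 < v_3 < v_4 < v_5 < v_6 on the vertex set. Then K (dimension 1) consists of the simplices:

  0-simplices (7): [v_0], [v_1], [v_2], [v_3], [v_4], [v_5], [v_6]
  1-simplices (9): [v_0,v_2], [v_0,v_3], [v_1,v_3], [v_1,v_6], [v_2,v_3], [v_3,v_4], [v_3,v_5], [v_3,v_6], [v_4,v_5]

so the chain groups are C_0 ≅ Z^7, C_1 ≅ Z^9.

∂_1: C_1 → C_0 sends each edge [p,q] (with p < q) to q − p.
This gives a 7×9 integer matrix of rank 6; reducing to Smith normal form yields diagonal entries (1,1,1,1,1,1).

Reading off H_k = ker ∂_k / im ∂_{k+1}:

  H_0: rank C_0 − rank ∂_1 = 7 − 6 = 1, and the invariant factors of ∂_1 are all 1, so H_0 ≅ Z.
  H_1: rank ker ∂_1 − rank ∂_2 = (9 − 6) − 0 = 3, and there is no ∂_2, so H_1 ≅ Z^3.

As a check, the Euler characteristic is 7 − 9 = -2, which agrees with 1 − 3 = -2.
(K is a triangulation of a wedge of 3 circles.)

H_0 ≅ Z,  H_1 ≅ Z^3.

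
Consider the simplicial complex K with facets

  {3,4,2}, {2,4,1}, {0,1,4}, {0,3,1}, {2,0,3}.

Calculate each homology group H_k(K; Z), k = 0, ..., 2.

Fix the vertex order 0 < 1 < 2 < 3 < 4 and write every simplex with vertices in increasing order. Then dim K = 2 and the simplices of K are:

  0-simplices (5): [0], [1], [2], [3], [4]
  1-simplices (10): [0,1], [0,2], [0,3], [0,4], [1,2], [1,3], [1,4], [2,3], [2,4], [3,4]
  2-simplices (5): [0,1,3], [0,1,4], [0,2,3], [1,2,4], [2,3,4]

Hence C_0 ≅ Z^5, C_1 ≅ Z^10, C_2 ≅ Z^5.

∂_1: C_1 → C_0 is given by ∂[p,q] = [q] − [p]. For instance
  ∂[0,1] = [1] − [0].
The 5×10 boundary matrix has rank 4 and Smith normal form diag(1,1,1,1).

The boundary map ∂_2: C_2 → C_1 acts by ∂[p,q,r] = [q,r] − [p,r] + [p,q]. For instance
  ∂[1,2,4] = [2,4] − [1,4] + [1,2],
  ∂[0,1,3] = [1,3] − [0,3] + [0,1].
The 10×5 boundary matrix has rank 5 and Smith normal form diag(1,1,1,1,1).

Reading off H_k = ker ∂_k / im ∂_{k+1}:

  H_0: rank C_0 − rank ∂_1 = 5 − 4 = 1, and the invariant factors of ∂_1 are all 1, so H_0 = Z.
  H_1: rank ker ∂_1 − rank ∂_2 = (10 − 4) − 5 = 1, and the invariant factors of ∂_2 are all 1, so H_1 = Z.
  H_2: rank ker ∂_2 − rank ∂_3 = (5 − 5) − 0 = 0, and there is no ∂_3, so H_2 = 0.

H_0 ≅ Z,  H_1 ≅ Z,  H_2 = 0.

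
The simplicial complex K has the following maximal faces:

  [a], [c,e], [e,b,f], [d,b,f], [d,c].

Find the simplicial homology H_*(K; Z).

We work with the vertex ordering a < b < c < d < e < f. The simplices of K, each written with vertices in increasing order, are:

  0-simplices (6): a, b, c, d, e, f
  1-simplices (7): bd, be, bf, cd, ce, df, ef
  2-simplices (2): bdf, bef

Hence C_0 ≅ Z^6, C_1 ≅ Z^7, C_2 ≅ Z^2.

Boundary ∂_1: C_1 → C_0 is given by ∂[p,q] = [q] − [p]. For instance
  ∂be = e − b.
As a 6×7 matrix over Z this has rank 4, with invariant factors (1,1,1,1).

The boundary map ∂_2: C_2 → C_1 acts by ∂[p,q,r] = [q,r] − [p,r] + [p,q]. For instance
  ∂bdf = df − bf + bd,
  ∂bef = ef − bf + be.
The 7×2 boundary matrix has rank 2 and Smith normal form diag(1,1).

Now H_k = ker ∂_k / im ∂_{k+1}, so:

  H_0: rank C_0 − rank ∂_1 = 6 − 4 = 2, and the invariant factors of ∂_1 are all 1, so H_0 = Z^2.
  H_1: rank ker ∂_1 − rank ∂_2 = (7 − 4) − 2 = 1, and the invariant factors of ∂_2 are all 1, so H_1 = Z.
  H_2: rank ker ∂_2 − rank ∂_3 = (2 − 2) − 0 = 0, and there is no ∂_3, so H_2 = 0.

As a check, the Euler characteristic is 6 − 7 + 2 = 1, which agrees with 2 − 1 + 0 = 1.

H_0 = Z^2,  H_1 = Z,  H_2 = 0.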